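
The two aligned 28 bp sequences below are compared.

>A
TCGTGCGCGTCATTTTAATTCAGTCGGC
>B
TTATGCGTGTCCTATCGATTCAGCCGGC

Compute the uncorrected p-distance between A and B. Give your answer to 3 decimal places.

0.286

The sequences differ at 8 of 28 positions (sites 2, 3, 8, 12, 14, 16, 17, 24).
p = 8/28 = 0.285714… ≈ 0.286 (to 3 d.p.).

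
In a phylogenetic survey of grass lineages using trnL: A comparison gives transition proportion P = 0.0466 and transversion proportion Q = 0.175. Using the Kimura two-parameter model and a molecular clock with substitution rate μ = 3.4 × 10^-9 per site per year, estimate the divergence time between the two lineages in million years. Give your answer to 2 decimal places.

38.80

Under the Kimura two-parameter model, d = −½ ln(1 − 2P − Q) − ¼ ln(1 − 2Q).
1 − 2P − Q = 0.7318, giving −½ ln(0.7318) = 0.156124.
1 − 2Q = 0.65, giving −¼ ln(0.65) = 0.107696.
d = 0.156124 + 0.107696 = 0.263820.
Under a molecular clock d = 2μt, so t = d/(2μ) = 0.263820 / (2 × 3.4 × 10^-9) = 38.80 million years.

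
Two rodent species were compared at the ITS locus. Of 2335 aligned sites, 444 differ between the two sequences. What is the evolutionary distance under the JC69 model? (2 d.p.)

p = 444/2335 ≈ 0.19015.
d = −(3/4) ln(1 − 4p/3) = −0.75 ln(1 − 0.253533) = −0.75 ln(0.746467)
  = −0.75 × (-0.292404) = 0.219303 substitutions/site.

0.22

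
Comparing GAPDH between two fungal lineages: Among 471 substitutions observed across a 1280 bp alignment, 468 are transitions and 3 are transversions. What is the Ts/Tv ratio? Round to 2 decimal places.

R = 468/3 = 156.00.

156.00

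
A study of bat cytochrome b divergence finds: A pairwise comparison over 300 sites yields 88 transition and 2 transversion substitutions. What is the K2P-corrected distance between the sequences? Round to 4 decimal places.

0.4532

P = 88/300 ≈ 0.293333 and Q = 2/300 ≈ 0.006667.
Under the Kimura two-parameter model, d = −½ ln(1 − 2P − Q) − ¼ ln(1 − 2Q).
1 − 2P − Q = 0.406667, giving −½ ln(0.406667) = 0.449880.
1 − 2Q = 0.986666, giving −¼ ln(0.986666) = 0.003356.
d = 0.449880 + 0.003356 = 0.453236.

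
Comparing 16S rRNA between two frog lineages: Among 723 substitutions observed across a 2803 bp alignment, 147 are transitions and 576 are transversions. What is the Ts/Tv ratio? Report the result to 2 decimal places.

0.26

R = 147/576 = 0.255208… ≈ 0.26 (to 2 d.p.).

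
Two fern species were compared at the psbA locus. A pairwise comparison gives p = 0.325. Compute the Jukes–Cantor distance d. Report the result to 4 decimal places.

d = −(3/4) ln(1 − 4p/3) = −0.75 ln(1 − 0.433333) = −0.75 ln(0.566667)
  = −0.75 × (-0.567983) = 0.425987 substitutions/site.

0.4260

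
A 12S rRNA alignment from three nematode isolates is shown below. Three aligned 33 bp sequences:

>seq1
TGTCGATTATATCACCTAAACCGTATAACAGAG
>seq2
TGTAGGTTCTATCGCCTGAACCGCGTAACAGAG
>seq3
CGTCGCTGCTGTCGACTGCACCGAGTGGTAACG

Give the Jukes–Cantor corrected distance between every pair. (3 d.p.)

d(seq1,seq2) = 0.249, d(seq1,seq3) = 0.780, d(seq2,seq3) = 0.559

seq1–seq2: 7/33 sites differ → p ≈ 0.212121, d = −0.75 ln(1 − 0.282828) = 0.249330 ≈ 0.249.
seq1–seq3: 16/33 sites differ → p ≈ 0.484848, d = −0.75 ln(1 − 0.646464) = 0.779827 ≈ 0.780.
seq2–seq3: 13/33 sites differ → p ≈ 0.393939, d = −0.75 ln(1 − 0.525252) = 0.558728 ≈ 0.559.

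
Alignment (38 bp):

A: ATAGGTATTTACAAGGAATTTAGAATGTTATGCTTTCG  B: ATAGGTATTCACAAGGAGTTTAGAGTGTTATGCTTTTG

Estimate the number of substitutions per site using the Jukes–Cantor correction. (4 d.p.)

The sequences differ at 4 of 38 sites (10, 18, 25, 37), so p = 4/38 ≈ 0.105263.
d = −(3/4) ln(1 − 4p/3) = −0.75 ln(1 − 0.140351) = −0.75 ln(0.859649)
  = −0.75 × (-0.151231) = 0.113423 substitutions/site.

0.1134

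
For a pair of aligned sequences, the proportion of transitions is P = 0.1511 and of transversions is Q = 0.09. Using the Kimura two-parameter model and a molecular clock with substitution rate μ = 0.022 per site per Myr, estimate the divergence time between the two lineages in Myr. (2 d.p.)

Under the Kimura two-parameter model, d = −½ ln(1 − 2P − Q) − ¼ ln(1 − 2Q).
1 − 2P − Q = 0.6078, giving −½ ln(0.6078) = 0.248955.
1 − 2Q = 0.82, giving −¼ ln(0.82) = 0.049613.
d = 0.248955 + 0.049613 = 0.298568.
Under a molecular clock d = 2μt, so t = d/(2μ) = 0.298568 / (2 × 0.022) = 6.79 Myr.

6.79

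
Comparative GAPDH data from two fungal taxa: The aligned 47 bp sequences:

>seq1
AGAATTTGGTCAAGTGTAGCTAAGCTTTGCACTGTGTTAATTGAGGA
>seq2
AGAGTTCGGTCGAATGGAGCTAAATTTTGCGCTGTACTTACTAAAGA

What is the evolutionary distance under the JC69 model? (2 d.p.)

The sequences differ at 14 of 47 sites, so p = 14/47 ≈ 0.297872.
d = −(3/4) ln(1 − 4p/3) = −0.75 ln(1 − 0.397163) = −0.75 ln(0.602837)
  = −0.75 × (-0.506108) = 0.379581 substitutions/site.

0.38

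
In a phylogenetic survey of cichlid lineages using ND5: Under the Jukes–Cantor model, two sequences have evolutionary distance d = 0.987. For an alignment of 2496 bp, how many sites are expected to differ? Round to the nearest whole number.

Invert JC69: p = (3/4)(1 − e^(−4d/3)) = 0.75 × (1 − e^(-1.316)) = 0.75 × (1 − 0.268206) = 0.548846.
Expected differing sites = pL ≈ 0.548846 × 2496 = 1369.919616 ≈ 1370.

1370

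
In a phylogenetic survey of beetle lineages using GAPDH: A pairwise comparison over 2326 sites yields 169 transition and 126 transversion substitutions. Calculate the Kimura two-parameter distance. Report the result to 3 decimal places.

0.140

P = 169/2326 ≈ 0.072657 and Q = 126/2326 ≈ 0.05417.
Under the Kimura two-parameter model, d = −½ ln(1 − 2P − Q) − ¼ ln(1 − 2Q).
1 − 2P − Q = 0.800516, giving −½ ln(0.800516) = 0.111249.
1 − 2Q = 0.89166, giving −¼ ln(0.89166) = 0.028668.
d = 0.111249 + 0.028668 = 0.139917.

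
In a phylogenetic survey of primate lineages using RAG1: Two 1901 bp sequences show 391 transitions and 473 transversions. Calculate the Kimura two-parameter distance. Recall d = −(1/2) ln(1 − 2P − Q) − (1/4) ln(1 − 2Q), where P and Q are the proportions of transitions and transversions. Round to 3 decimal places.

0.712

P = 391/1901 ≈ 0.205681 and Q = 473/1901 ≈ 0.248816.
Under the Kimura two-parameter model, d = −½ ln(1 − 2P − Q) − ¼ ln(1 − 2Q).
1 − 2P − Q = 0.339822, giving −½ ln(0.339822) = 0.539667.
1 − 2Q = 0.502368, giving −¼ ln(0.502368) = 0.172106.
d = 0.539667 + 0.172106 = 0.711773.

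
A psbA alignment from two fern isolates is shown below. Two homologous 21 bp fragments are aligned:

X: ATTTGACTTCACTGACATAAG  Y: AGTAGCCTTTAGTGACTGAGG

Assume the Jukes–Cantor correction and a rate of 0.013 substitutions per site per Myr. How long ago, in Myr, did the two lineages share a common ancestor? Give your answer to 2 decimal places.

The sequences differ at 8 of 21 sites (2, 4, 6, 10, 12, 17, 18, 20), so p = 8/21 ≈ 0.380952.
d = −(3/4) ln(1 − 4p/3) = −0.75 ln(1 − 0.507936) = −0.75 ln(0.492064)
  = −0.75 × (-0.709146) = 0.531860 substitutions/site.
Under a molecular clock d = 2μt, so t = d/(2μ) = 0.531860 / (2 × 0.013) = 20.46 Myr.

20.46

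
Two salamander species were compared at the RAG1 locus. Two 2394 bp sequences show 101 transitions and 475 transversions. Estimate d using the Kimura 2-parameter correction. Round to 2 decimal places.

0.29

P = 101/2394 ≈ 0.042189 and Q = 475/2394 ≈ 0.198413.
Under the Kimura two-parameter model, d = −½ ln(1 − 2P − Q) − ¼ ln(1 − 2Q).
1 − 2P − Q = 0.717209, giving −½ ln(0.717209) = 0.166194.
1 − 2Q = 0.603174, giving −¼ ln(0.603174) = 0.126387.
d = 0.166194 + 0.126387 = 0.292581.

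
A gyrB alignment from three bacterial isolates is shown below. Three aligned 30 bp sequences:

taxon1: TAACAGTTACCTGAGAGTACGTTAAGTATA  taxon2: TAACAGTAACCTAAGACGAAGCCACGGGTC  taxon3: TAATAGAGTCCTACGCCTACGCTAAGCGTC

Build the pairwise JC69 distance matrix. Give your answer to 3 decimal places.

d(taxon1,taxon2) = 0.503, d(taxon1,taxon3) = 0.572, d(taxon2,taxon3) = 0.503

taxon1–taxon2: 11/30 sites differ → p ≈ 0.366667, d = −0.75 ln(1 − 0.488889) = 0.503376 ≈ 0.503.
taxon1–taxon3: 12/30 sites differ → p = 0.4, d = −0.75 ln(1 − 0.533333) = 0.571605 ≈ 0.572.
taxon2–taxon3: 11/30 sites differ → p ≈ 0.366667, d = −0.75 ln(1 − 0.488889) = 0.503376 ≈ 0.503.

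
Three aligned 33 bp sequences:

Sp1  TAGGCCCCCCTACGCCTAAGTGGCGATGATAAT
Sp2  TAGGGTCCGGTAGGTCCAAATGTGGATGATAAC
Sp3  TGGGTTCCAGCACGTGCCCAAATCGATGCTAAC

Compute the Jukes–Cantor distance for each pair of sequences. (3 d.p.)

d(Sp1,Sp2) = 0.441, d(Sp1,Sp3) = 0.871, d(Sp2,Sp3) = 0.497

Sp1–Sp2: 11/33 sites differ → p ≈ 0.333333, d = −0.75 ln(1 − 0.444444) = 0.440839 ≈ 0.441.
Sp1–Sp3: 17/33 sites differ → p ≈ 0.515152, d = −0.75 ln(1 − 0.686869) = 0.870850 ≈ 0.871.
Sp2–Sp3: 12/33 sites differ → p ≈ 0.363636, d = −0.75 ln(1 − 0.484848) = 0.497470 ≈ 0.497.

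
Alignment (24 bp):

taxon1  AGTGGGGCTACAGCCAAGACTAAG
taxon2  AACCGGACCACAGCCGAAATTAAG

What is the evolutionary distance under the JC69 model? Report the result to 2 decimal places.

0.44

The sequences differ at 8 of 24 sites (2, 3, 4, 7, 9, 16, 18, 20), so p = 8/24 ≈ 0.333333.
d = −(3/4) ln(1 − 4p/3) = −0.75 ln(1 − 0.444444) = −0.75 ln(0.555556)
  = −0.75 × (-0.587786) = 0.440840 substitutions/site.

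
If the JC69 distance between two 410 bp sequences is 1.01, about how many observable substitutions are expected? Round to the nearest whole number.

228

Invert JC69: p = (3/4)(1 − e^(−4d/3)) = 0.75 × (1 − e^(-1.346667)) = 0.75 × (1 − 0.260106) = 0.554921.
Expected differing sites = pL ≈ 0.554921 × 410 = 227.51761 ≈ 228.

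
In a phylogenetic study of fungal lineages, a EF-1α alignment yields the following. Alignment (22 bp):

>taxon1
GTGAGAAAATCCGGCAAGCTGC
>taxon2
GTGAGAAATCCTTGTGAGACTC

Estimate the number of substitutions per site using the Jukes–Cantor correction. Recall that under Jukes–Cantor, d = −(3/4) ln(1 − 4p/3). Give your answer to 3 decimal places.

0.591

The sequences differ at 9 of 22 sites (9, 10, 12, 13, 15, 16, 19, 20, 21), so p = 9/22 ≈ 0.409091.
d = −(3/4) ln(1 − 4p/3) = −0.75 ln(1 − 0.545455) = −0.75 ln(0.454545)
  = −0.75 × (-0.788458) = 0.591344 substitutions/site.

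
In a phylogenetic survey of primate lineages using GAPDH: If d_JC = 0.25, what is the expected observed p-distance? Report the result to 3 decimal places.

p = (3/4)(1 − e^(−4d/3)) = 0.75 × (1 − e^(-0.333333)) = 0.75 × (1 − 0.716532) = 0.212601.

0.213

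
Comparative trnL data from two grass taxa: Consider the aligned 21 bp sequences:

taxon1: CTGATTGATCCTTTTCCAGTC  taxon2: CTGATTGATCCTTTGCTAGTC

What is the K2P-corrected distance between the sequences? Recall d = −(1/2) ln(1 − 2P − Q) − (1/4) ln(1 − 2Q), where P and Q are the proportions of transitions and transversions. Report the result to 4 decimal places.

0.1021

Of 21 sites, 1 differences are transitions and 1 are transversions, so P = 1/21 ≈ 0.047619 and Q = 1/21 ≈ 0.047619.
Under the Kimura two-parameter model, d = −½ ln(1 − 2P − Q) − ¼ ln(1 − 2Q).
1 − 2P − Q = 0.857143, giving −½ ln(0.857143) = 0.077075.
1 − 2Q = 0.904762, giving −¼ ln(0.904762) = 0.025021.
d = 0.077075 + 0.025021 = 0.102096.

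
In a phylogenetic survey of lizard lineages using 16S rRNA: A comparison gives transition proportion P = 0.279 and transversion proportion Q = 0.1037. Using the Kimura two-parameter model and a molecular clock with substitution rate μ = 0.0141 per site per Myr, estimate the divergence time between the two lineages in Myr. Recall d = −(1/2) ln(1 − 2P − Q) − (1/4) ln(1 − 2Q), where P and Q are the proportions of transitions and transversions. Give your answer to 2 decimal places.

Under the Kimura two-parameter model, d = −½ ln(1 − 2P − Q) − ¼ ln(1 − 2Q).
1 − 2P − Q = 0.3383, giving −½ ln(0.3383) = 0.541911.
1 − 2Q = 0.7926, giving −¼ ln(0.7926) = 0.058109.
d = 0.541911 + 0.058109 = 0.600020.
Under a molecular clock d = 2μt, so t = d/(2μ) = 0.600020 / (2 × 0.0141) = 21.28 Myr.

21.28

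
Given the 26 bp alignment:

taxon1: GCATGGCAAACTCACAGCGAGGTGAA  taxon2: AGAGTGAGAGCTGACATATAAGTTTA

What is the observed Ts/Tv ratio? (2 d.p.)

0.40

Transitions are A↔G and C↔T; transversions are all other mismatches.
Transitions: 4. Transversions: 10.
R = 4/10 = 0.40.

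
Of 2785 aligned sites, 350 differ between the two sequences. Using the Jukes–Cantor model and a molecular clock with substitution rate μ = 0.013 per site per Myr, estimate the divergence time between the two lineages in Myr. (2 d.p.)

p = 350/2785 ≈ 0.125673.
d = −(3/4) ln(1 − 4p/3) = −0.75 ln(1 − 0.167564) = −0.75 ln(0.832436)
  = −0.75 × (-0.183399) = 0.137549 substitutions/site.
Under a molecular clock d = 2μt, so t = d/(2μ) = 0.137549 / (2 × 0.013) = 5.29 Myr.

5.29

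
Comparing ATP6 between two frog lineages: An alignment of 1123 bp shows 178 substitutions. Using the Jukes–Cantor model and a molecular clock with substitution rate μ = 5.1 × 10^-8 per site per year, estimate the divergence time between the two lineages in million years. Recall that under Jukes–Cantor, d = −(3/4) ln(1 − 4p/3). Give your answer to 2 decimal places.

1.75

p = 178/1123 ≈ 0.158504.
d = −(3/4) ln(1 − 4p/3) = −0.75 ln(1 − 0.211339) = −0.75 ln(0.788661)
  = −0.75 × (-0.237419) = 0.178064 substitutions/site.
Under a molecular clock d = 2μt, so t = d/(2μ) = 0.178064 / (2 × 5.1 × 10^-8) = 1.75 million years.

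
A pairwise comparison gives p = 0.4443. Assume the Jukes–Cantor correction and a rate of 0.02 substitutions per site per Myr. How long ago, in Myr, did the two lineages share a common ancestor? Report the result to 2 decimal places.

d = −(3/4) ln(1 − 4p/3) = −0.75 ln(1 − 0.5924) = −0.75 ln(0.4076)
  = −0.75 × (-0.897469) = 0.673102 substitutions/site.
Under a molecular clock d = 2μt, so t = d/(2μ) = 0.673102 / (2 × 0.02) = 16.83 Myr.

16.83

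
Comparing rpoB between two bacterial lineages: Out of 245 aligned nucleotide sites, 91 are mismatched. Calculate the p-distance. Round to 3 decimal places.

0.371

p = 91/245 = 0.371428… ≈ 0.371 (to 3 d.p.).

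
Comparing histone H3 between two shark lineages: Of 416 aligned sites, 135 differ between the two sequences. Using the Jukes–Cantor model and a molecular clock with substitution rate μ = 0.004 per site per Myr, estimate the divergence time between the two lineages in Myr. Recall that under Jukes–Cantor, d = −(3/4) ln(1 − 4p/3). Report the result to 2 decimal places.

p = 135/416 ≈ 0.324519.
d = −(3/4) ln(1 − 4p/3) = −0.75 ln(1 − 0.432692) = −0.75 ln(0.567308)
  = −0.75 × (-0.566853) = 0.425140 substitutions/site.
Under a molecular clock d = 2μt, so t = d/(2μ) = 0.425140 / (2 × 0.004) = 53.14 Myr.

53.14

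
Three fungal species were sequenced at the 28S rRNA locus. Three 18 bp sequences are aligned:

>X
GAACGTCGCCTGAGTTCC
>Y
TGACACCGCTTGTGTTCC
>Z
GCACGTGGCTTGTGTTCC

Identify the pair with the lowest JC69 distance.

X–Y: 6/18 differ, p = 0.333, d = 0.441.
X–Z: 4/18 differ, p = 0.222, d = 0.264.
Y–Z: 5/18 differ, p = 0.278, d = 0.347.
The smallest distance is between X and Z.

X and Z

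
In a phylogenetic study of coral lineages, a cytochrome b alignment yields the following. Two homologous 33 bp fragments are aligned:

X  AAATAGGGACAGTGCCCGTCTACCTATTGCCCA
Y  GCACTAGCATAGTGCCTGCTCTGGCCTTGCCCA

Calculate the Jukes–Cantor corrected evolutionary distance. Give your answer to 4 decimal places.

The sequences differ at 16 of 33 sites, so p = 16/33 ≈ 0.484848.
d = −(3/4) ln(1 − 4p/3) = −0.75 ln(1 − 0.646464) = −0.75 ln(0.353536)
  = −0.75 × (-1.039770) = 0.779828 substitutions/site.

0.7798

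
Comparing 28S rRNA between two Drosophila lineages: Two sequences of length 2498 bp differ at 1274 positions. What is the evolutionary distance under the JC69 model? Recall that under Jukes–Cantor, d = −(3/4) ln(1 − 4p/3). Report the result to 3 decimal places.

p = 1274/2498 ≈ 0.510008.
d = −(3/4) ln(1 − 4p/3) = −0.75 ln(1 − 0.680011) = −0.75 ln(0.319989)
  = −0.75 × (-1.139469) = 0.854602 substitutions/site.

0.855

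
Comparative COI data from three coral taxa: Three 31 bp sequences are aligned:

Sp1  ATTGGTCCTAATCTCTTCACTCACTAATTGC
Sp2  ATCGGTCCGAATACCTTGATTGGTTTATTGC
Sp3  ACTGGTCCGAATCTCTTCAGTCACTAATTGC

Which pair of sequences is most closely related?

Sp1 and Sp3

Sp1–Sp2: 10/31 differ, p = 0.323, d = 0.422.
Sp1–Sp3: 3/31 differ, p = 0.097, d = 0.104.
Sp2–Sp3: 10/31 differ, p = 0.323, d = 0.422.
The smallest distance is between Sp1 and Sp3.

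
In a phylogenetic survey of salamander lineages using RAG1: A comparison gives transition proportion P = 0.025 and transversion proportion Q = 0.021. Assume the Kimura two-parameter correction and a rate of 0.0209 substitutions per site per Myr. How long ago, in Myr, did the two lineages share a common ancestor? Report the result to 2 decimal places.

1.14

Under the Kimura two-parameter model, d = −½ ln(1 − 2P − Q) − ¼ ln(1 − 2Q).
1 − 2P − Q = 0.929, giving −½ ln(0.929) = 0.036823.
1 − 2Q = 0.958, giving −¼ ln(0.958) = 0.010727.
d = 0.036823 + 0.010727 = 0.047550.
Under a molecular clock d = 2μt, so t = d/(2μ) = 0.047550 / (2 × 0.0209) = 1.14 Myr.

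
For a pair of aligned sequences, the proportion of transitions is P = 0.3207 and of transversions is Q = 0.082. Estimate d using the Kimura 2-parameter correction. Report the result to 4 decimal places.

Under the Kimura two-parameter model, d = −½ ln(1 − 2P − Q) − ¼ ln(1 − 2Q).
1 − 2P − Q = 0.2766, giving −½ ln(0.2766) = 0.642591.
1 − 2Q = 0.836, giving −¼ ln(0.836) = 0.044782.
d = 0.642591 + 0.044782 = 0.687373.

0.6874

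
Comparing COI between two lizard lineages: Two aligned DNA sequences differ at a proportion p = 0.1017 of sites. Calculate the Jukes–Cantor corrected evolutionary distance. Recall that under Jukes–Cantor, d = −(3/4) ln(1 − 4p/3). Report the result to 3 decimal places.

d = −(3/4) ln(1 − 4p/3) = −0.75 ln(1 − 0.1356) = −0.75 ln(0.8644)
  = −0.75 × (-0.145720) = 0.109290 substitutions/site.

0.109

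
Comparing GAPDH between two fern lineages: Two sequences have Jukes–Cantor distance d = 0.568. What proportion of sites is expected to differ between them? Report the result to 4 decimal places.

0.3983

p = (3/4)(1 − e^(−4d/3)) = 0.75 × (1 − e^(-0.757333)) = 0.75 × (1 − 0.468915) = 0.398314.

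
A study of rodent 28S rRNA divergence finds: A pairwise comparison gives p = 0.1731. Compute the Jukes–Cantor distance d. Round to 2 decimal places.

0.20

d = −(3/4) ln(1 − 4p/3) = −0.75 ln(1 − 0.2308) = −0.75 ln(0.7692)
  = −0.75 × (-0.262404) = 0.196803 substitutions/site.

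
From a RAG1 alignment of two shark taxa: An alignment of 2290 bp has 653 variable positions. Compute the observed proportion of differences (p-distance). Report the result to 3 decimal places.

p = 653/2290 = 0.285152… ≈ 0.285 (to 3 d.p.).

0.285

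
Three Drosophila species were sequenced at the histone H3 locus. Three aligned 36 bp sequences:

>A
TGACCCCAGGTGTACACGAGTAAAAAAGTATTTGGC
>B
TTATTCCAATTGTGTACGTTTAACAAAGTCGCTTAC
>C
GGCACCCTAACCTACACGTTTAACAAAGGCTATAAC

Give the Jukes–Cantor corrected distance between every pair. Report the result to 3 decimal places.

A–B: 15/36 sites differ → p ≈ 0.416667, d = −0.75 ln(1 − 0.555556) = 0.608198 ≈ 0.608.
A–C: 16/36 sites differ → p ≈ 0.444444, d = −0.75 ln(1 − 0.592592) = 0.673455 ≈ 0.673.
B–C: 15/36 sites differ → p ≈ 0.416667, d = −0.75 ln(1 − 0.555556) = 0.608198 ≈ 0.608.

d(A,B) = 0.608, d(A,C) = 0.673, d(B,C) = 0.608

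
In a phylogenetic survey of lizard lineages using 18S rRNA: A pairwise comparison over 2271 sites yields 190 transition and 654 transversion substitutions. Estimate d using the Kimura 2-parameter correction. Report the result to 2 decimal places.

0.52

P = 190/2271 ≈ 0.083664 and Q = 654/2271 ≈ 0.287979.
Under the Kimura two-parameter model, d = −½ ln(1 − 2P − Q) − ¼ ln(1 − 2Q).
1 − 2P − Q = 0.544693, giving −½ ln(0.544693) = 0.303766.
1 − 2Q = 0.424042, giving −¼ ln(0.424042) = 0.214481.
d = 0.303766 + 0.214481 = 0.518247.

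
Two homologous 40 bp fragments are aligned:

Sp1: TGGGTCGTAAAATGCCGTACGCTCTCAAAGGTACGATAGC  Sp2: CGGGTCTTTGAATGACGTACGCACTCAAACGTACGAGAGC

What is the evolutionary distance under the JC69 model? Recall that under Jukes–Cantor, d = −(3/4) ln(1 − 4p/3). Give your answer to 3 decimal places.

The sequences differ at 8 of 40 sites (1, 7, 9, 10, 15, 23, 30, 37), so p = 8/40 = 0.2.
d = −(3/4) ln(1 − 4p/3) = −0.75 ln(1 − 0.266667) = −0.75 ln(0.733333)
  = −0.75 × (-0.310155) = 0.232616 substitutions/site.

0.233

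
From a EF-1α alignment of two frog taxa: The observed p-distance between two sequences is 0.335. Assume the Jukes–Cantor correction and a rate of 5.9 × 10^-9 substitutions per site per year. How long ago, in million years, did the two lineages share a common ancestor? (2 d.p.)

37.61

d = −(3/4) ln(1 − 4p/3) = −0.75 ln(1 − 0.446667) = −0.75 ln(0.553333)
  = −0.75 × (-0.591795) = 0.443846 substitutions/site.
Under a molecular clock d = 2μt, so t = d/(2μ) = 0.443846 / (2 × 5.9 × 10^-9) = 37.61 million years.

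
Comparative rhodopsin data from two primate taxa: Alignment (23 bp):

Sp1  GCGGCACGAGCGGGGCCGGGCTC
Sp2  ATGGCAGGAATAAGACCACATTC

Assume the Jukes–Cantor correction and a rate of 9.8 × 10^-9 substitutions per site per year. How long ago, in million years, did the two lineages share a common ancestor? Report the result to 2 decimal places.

45.52

The sequences differ at 12 of 23 sites, so p = 12/23 ≈ 0.521739.
d = −(3/4) ln(1 − 4p/3) = −0.75 ln(1 − 0.695652) = −0.75 ln(0.304348)
  = −0.75 × (-1.189583) = 0.892187 substitutions/site.
Under a molecular clock d = 2μt, so t = d/(2μ) = 0.892187 / (2 × 9.8 × 10^-9) = 45.52 million years.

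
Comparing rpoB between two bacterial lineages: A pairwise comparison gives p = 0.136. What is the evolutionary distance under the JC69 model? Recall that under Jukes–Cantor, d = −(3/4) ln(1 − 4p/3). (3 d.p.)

d = −(3/4) ln(1 − 4p/3) = −0.75 ln(1 − 0.181333) = −0.75 ln(0.818667)
  = −0.75 × (-0.200078) = 0.150059 substitutions/site.

0.150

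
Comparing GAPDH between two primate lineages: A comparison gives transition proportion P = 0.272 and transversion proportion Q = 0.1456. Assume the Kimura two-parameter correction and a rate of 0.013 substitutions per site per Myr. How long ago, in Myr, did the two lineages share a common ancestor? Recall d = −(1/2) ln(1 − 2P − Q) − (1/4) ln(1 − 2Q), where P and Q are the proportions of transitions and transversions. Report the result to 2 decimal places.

25.81

Under the Kimura two-parameter model, d = −½ ln(1 − 2P − Q) − ¼ ln(1 − 2Q).
1 − 2P − Q = 0.3104, giving −½ ln(0.3104) = 0.584947.
1 − 2Q = 0.7088, giving −¼ ln(0.7088) = 0.086045.
d = 0.584947 + 0.086045 = 0.670992.
Under a molecular clock d = 2μt, so t = d/(2μ) = 0.670992 / (2 × 0.013) = 25.81 Myr.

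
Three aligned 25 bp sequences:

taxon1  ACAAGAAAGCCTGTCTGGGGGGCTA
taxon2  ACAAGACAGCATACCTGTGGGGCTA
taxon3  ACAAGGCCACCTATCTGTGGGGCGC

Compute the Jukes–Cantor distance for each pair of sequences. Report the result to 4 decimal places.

taxon1–taxon2: 5/25 sites differ → p = 0.2, d = −0.75 ln(1 − 0.266667) = 0.232617 ≈ 0.2326.
taxon1–taxon3: 8/25 sites differ → p = 0.32, d = −0.75 ln(1 − 0.426667) = 0.417216 ≈ 0.4172.
taxon2–taxon3: 7/25 sites differ → p = 0.28, d = −0.75 ln(1 − 0.373333) = 0.350505 ≈ 0.3505.

d(taxon1,taxon2) = 0.2326, d(taxon1,taxon3) = 0.4172, d(taxon2,taxon3) = 0.3505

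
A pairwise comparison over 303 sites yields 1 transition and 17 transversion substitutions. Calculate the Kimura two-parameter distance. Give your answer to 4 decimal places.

0.0621

P = 1/303 ≈ 0.0033 and Q = 17/303 ≈ 0.056106.
Under the Kimura two-parameter model, d = −½ ln(1 − 2P − Q) − ¼ ln(1 − 2Q).
1 − 2P − Q = 0.937294, giving −½ ln(0.937294) = 0.032379.
1 − 2Q = 0.887788, giving −¼ ln(0.887788) = 0.029756.
d = 0.032379 + 0.029756 = 0.062135.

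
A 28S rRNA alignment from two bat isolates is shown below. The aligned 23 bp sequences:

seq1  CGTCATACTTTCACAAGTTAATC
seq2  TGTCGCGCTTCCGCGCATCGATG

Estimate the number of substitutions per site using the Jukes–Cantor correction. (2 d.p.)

0.89

The sequences differ at 12 of 23 sites, so p = 12/23 ≈ 0.521739.
d = −(3/4) ln(1 − 4p/3) = −0.75 ln(1 − 0.695652) = −0.75 ln(0.304348)
  = −0.75 × (-1.189583) = 0.892187 substitutions/site.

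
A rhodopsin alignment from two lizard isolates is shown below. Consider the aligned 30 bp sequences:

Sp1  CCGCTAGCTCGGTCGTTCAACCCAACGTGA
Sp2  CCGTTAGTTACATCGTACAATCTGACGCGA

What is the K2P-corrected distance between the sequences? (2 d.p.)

Of 30 sites, 7 differences are transitions and 3 are transversions, so P = 7/30 ≈ 0.233333 and Q = 3/30 = 0.1.
Under the Kimura two-parameter model, d = −½ ln(1 − 2P − Q) − ¼ ln(1 − 2Q).
1 − 2P − Q = 0.433334, giving −½ ln(0.433334) = 0.418123.
1 − 2Q = 0.8, giving −¼ ln(0.8) = 0.055786.
d = 0.418123 + 0.055786 = 0.473909.

0.47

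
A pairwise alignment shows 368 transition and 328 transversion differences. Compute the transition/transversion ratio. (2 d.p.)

1.12

R = 368/328 = 1.121951… ≈ 1.12 (to 2 d.p.).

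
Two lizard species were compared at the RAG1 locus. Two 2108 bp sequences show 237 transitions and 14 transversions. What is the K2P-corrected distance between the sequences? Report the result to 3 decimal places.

P = 237/2108 ≈ 0.112429 and Q = 14/2108 ≈ 0.006641.
Under the Kimura two-parameter model, d = −½ ln(1 − 2P − Q) − ¼ ln(1 − 2Q).
1 − 2P − Q = 0.768501, giving −½ ln(0.768501) = 0.131657.
1 − 2Q = 0.986718, giving −¼ ln(0.986718) = 0.003343.
d = 0.131657 + 0.003343 = 0.135000.

0.135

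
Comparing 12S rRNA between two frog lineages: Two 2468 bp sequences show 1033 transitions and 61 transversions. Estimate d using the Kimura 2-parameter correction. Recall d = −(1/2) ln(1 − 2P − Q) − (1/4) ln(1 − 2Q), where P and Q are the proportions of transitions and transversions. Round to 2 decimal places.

P = 1033/2468 ≈ 0.418558 and Q = 61/2468 ≈ 0.024716.
Under the Kimura two-parameter model, d = −½ ln(1 − 2P − Q) − ¼ ln(1 − 2Q).
1 − 2P − Q = 0.138168, giving −½ ln(0.138168) = 0.989642.
1 − 2Q = 0.950568, giving −¼ ln(0.950568) = 0.012674.
d = 0.989642 + 0.012674 = 1.002316.

1.00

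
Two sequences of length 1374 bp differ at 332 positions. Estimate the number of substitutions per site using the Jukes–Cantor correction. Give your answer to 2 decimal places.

p = 332/1374 ≈ 0.24163.
d = −(3/4) ln(1 − 4p/3) = −0.75 ln(1 − 0.322173) = −0.75 ln(0.677827)
  = −0.75 × (-0.388863) = 0.291647 substitutions/site.

0.29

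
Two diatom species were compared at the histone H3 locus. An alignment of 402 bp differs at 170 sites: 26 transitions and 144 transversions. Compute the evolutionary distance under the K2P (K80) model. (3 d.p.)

P = 26/402 ≈ 0.064677 and Q = 144/402 ≈ 0.358209.
Under the Kimura two-parameter model, d = −½ ln(1 − 2P − Q) − ¼ ln(1 − 2Q).
1 − 2P − Q = 0.512437, giving −½ ln(0.512437) = 0.334289.
1 − 2Q = 0.283582, giving −¼ ln(0.283582) = 0.315063.
d = 0.334289 + 0.315063 = 0.649352.

0.649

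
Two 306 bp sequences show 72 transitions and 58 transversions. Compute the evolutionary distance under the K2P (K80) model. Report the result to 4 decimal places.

P = 72/306 ≈ 0.235294 and Q = 58/306 ≈ 0.189542.
Under the Kimura two-parameter model, d = −½ ln(1 − 2P − Q) − ¼ ln(1 − 2Q).
1 − 2P − Q = 0.33987, giving −½ ln(0.33987) = 0.539596.
1 − 2Q = 0.620916, giving −¼ ln(0.620916) = 0.119140.
d = 0.539596 + 0.119140 = 0.658736.

0.6587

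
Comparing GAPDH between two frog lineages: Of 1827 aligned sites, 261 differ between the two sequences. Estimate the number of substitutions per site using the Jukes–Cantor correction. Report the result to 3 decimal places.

p = 261/1827 ≈ 0.142857.
d = −(3/4) ln(1 − 4p/3) = −0.75 ln(1 − 0.190476) = −0.75 ln(0.809524)
  = −0.75 × (-0.211309) = 0.158482 substitutions/site.

0.158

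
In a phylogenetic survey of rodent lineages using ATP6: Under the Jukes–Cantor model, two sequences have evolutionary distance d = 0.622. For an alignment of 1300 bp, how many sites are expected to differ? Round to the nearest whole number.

Invert JC69: p = (3/4)(1 − e^(−4d/3)) = 0.75 × (1 − e^(-0.829333)) = 0.75 × (1 − 0.436340) = 0.422745.
Expected differing sites = pL ≈ 0.422745 × 1300 = 549.5685 ≈ 550.

550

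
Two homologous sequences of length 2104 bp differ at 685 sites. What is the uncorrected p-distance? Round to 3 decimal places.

0.326

p = 685/2104 = 0.325570… ≈ 0.326 (to 3 d.p.).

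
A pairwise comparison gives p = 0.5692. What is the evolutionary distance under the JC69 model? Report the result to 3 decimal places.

d = −(3/4) ln(1 − 4p/3) = −0.75 ln(1 − 0.758933) = −0.75 ln(0.241067)
  = −0.75 × (-1.422680) = 1.067010 substitutions/site.

1.067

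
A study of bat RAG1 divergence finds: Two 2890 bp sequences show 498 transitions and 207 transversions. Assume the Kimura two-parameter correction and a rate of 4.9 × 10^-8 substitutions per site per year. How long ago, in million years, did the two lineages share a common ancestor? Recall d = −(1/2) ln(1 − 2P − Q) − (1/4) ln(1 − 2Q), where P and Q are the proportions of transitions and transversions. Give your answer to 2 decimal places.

3.14

P = 498/2890 ≈ 0.172318 and Q = 207/2890 ≈ 0.071626.
Under the Kimura two-parameter model, d = −½ ln(1 − 2P − Q) − ¼ ln(1 − 2Q).
1 − 2P − Q = 0.583738, giving −½ ln(0.583738) = 0.269152.
1 − 2Q = 0.856748, giving −¼ ln(0.856748) = 0.038653.
d = 0.269152 + 0.038653 = 0.307805.
Under a molecular clock d = 2μt, so t = d/(2μ) = 0.307805 / (2 × 4.9 × 10^-8) = 3.14 million years.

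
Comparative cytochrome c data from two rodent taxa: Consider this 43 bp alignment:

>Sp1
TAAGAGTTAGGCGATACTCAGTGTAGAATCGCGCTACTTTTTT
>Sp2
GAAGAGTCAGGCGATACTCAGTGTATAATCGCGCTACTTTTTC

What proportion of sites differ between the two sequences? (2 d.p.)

0.09

The sequences differ at 4 of 43 positions (sites 1, 8, 26, 43).
p = 4/43 = 0.093023… ≈ 0.09 (to 2 d.p.).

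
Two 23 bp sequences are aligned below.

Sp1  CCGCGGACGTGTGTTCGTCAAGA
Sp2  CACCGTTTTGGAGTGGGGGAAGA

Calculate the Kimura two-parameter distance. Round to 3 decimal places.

Of 23 sites, 1 differences are transitions and 11 are transversions, so P = 1/23 ≈ 0.043478 and Q = 11/23 ≈ 0.478261.
Under the Kimura two-parameter model, d = −½ ln(1 − 2P − Q) − ¼ ln(1 − 2Q).
1 − 2P − Q = 0.434783, giving −½ ln(0.434783) = 0.416454.
1 − 2Q = 0.043478, giving −¼ ln(0.043478) = 0.783875.
d = 0.416454 + 0.783875 = 1.200329.

1.200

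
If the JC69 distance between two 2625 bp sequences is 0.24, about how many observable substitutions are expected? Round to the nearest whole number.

539

Invert JC69: p = (3/4)(1 − e^(−4d/3)) = 0.75 × (1 − e^(-0.32)) = 0.75 × (1 − 0.726149) = 0.205388.
Expected differing sites = pL ≈ 0.205388 × 2625 = 539.1435 ≈ 539.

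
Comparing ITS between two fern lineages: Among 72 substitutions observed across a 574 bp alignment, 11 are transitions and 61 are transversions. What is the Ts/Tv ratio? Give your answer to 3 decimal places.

0.180

R = 11/61 = 0.180327… ≈ 0.180 (to 3 d.p.).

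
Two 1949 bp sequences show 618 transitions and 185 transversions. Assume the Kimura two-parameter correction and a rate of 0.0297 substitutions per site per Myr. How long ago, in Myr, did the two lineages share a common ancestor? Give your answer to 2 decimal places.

11.88

P = 618/1949 ≈ 0.317086 and Q = 185/1949 ≈ 0.09492.
Under the Kimura two-parameter model, d = −½ ln(1 − 2P − Q) − ¼ ln(1 − 2Q).
1 − 2P − Q = 0.270908, giving −½ ln(0.270908) = 0.652988.
1 − 2Q = 0.81016, giving −¼ ln(0.81016) = 0.052631.
d = 0.652988 + 0.052631 = 0.705619.
Under a molecular clock d = 2μt, so t = d/(2μ) = 0.705619 / (2 × 0.0297) = 11.88 Myr.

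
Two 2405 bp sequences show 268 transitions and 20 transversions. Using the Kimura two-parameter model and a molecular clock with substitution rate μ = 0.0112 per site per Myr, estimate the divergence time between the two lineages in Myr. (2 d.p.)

6.06

P = 268/2405 ≈ 0.111435 and Q = 20/2405 ≈ 0.008316.
Under the Kimura two-parameter model, d = −½ ln(1 − 2P − Q) − ¼ ln(1 − 2Q).
1 − 2P − Q = 0.768814, giving −½ ln(0.768814) = 0.131453.
1 − 2Q = 0.983368, giving −¼ ln(0.983368) = 0.004193.
d = 0.131453 + 0.004193 = 0.135646.
Under a molecular clock d = 2μt, so t = d/(2μ) = 0.135646 / (2 × 0.0112) = 6.06 Myr.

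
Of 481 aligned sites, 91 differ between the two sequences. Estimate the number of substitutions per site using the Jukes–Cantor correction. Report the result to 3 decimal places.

0.218

p = 91/481 ≈ 0.189189.
d = −(3/4) ln(1 − 4p/3) = −0.75 ln(1 − 0.252252) = −0.75 ln(0.747748)
  = −0.75 × (-0.290689) = 0.218017 substitutions/site.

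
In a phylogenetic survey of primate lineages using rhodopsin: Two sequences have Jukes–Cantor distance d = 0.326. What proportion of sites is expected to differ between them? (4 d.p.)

p = (3/4)(1 − e^(−4d/3)) = 0.75 × (1 − e^(-0.434667)) = 0.75 × (1 − 0.647480) = 0.264390.

0.2644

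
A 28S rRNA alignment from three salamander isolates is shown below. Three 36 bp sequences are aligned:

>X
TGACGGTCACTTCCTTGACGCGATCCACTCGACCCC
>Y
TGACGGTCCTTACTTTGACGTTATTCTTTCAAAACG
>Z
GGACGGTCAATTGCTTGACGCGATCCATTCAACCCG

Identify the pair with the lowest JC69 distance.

X–Y: 13/36 differ, p = 0.361, d = 0.493.
X–Z: 6/36 differ, p = 0.167, d = 0.188.
Y–Z: 12/36 differ, p = 0.333, d = 0.441.
The smallest distance is between X and Z.

X and Z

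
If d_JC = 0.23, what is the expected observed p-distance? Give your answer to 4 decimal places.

0.1981

p = (3/4)(1 − e^(−4d/3)) = 0.75 × (1 − e^(-0.306667)) = 0.75 × (1 − 0.735896) = 0.198078.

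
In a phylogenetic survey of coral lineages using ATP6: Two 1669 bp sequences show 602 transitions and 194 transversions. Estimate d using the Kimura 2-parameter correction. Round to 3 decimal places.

0.975

P = 602/1669 ≈ 0.360695 and Q = 194/1669 ≈ 0.116237.
Under the Kimura two-parameter model, d = −½ ln(1 − 2P − Q) − ¼ ln(1 − 2Q).
1 − 2P − Q = 0.162373, giving −½ ln(0.162373) = 0.908930.
1 − 2Q = 0.767526, giving −¼ ln(0.767526) = 0.066146.
d = 0.908930 + 0.066146 = 0.975076.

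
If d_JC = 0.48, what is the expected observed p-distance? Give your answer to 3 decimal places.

p = (3/4)(1 − e^(−4d/3)) = 0.75 × (1 − e^(-0.64)) = 0.75 × (1 − 0.527292) = 0.354531.

0.355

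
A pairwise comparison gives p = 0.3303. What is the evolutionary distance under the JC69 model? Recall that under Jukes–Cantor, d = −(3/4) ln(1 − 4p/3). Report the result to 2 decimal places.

0.44

d = −(3/4) ln(1 − 4p/3) = −0.75 ln(1 − 0.4404) = −0.75 ln(0.5596)
  = −0.75 × (-0.580533) = 0.435400 substitutions/site.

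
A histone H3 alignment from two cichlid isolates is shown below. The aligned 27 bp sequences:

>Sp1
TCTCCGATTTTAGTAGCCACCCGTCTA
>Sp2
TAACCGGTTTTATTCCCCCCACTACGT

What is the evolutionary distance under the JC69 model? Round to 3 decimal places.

The sequences differ at 12 of 27 sites, so p = 12/27 ≈ 0.444444.
d = −(3/4) ln(1 − 4p/3) = −0.75 ln(1 − 0.592592) = −0.75 ln(0.407408)
  = −0.75 × (-0.897940) = 0.673455 substitutions/site.

0.673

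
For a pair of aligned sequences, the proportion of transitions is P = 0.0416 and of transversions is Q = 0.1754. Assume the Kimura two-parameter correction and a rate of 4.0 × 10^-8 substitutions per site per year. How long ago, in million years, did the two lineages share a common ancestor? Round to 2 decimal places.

Under the Kimura two-parameter model, d = −½ ln(1 − 2P − Q) − ¼ ln(1 − 2Q).
1 − 2P − Q = 0.7414, giving −½ ln(0.7414) = 0.149607.
1 − 2Q = 0.6492, giving −¼ ln(0.6492) = 0.108004.
d = 0.149607 + 0.108004 = 0.257611.
Under a molecular clock d = 2μt, so t = d/(2μ) = 0.257611 / (2 × 4.0 × 10^-8) = 3.22 million years.

3.22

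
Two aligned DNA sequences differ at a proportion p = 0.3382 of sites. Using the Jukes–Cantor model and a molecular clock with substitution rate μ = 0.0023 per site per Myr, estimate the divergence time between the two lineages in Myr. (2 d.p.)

97.75

d = −(3/4) ln(1 − 4p/3) = −0.75 ln(1 − 0.450933) = −0.75 ln(0.549067)
  = −0.75 × (-0.599535) = 0.449651 substitutions/site.
Under a molecular clock d = 2μt, so t = d/(2μ) = 0.449651 / (2 × 0.0023) = 97.75 Myr.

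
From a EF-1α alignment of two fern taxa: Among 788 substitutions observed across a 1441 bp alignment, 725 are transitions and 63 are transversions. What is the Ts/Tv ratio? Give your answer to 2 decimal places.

R = 725/63 = 11.507936… ≈ 11.51 (to 2 d.p.).

11.51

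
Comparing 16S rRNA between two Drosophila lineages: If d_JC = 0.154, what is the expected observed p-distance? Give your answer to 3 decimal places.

p = (3/4)(1 − e^(−4d/3)) = 0.75 × (1 − e^(-0.205333)) = 0.75 × (1 − 0.814376) = 0.139218.

0.139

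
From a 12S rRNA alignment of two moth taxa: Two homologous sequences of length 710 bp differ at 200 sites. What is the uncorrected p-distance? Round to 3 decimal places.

p = 200/710 = 0.281690… ≈ 0.282 (to 3 d.p.).

0.282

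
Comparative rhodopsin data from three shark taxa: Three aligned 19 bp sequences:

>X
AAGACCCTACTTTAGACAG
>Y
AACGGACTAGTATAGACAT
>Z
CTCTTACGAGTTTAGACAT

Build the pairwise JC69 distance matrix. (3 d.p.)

d(X,Y) = 0.507, d(X,Z) = 0.749, d(Y,Z) = 0.410

X–Y: 7/19 sites differ → p ≈ 0.368421, d = −0.75 ln(1 − 0.491228) = 0.506816 ≈ 0.507.
X–Z: 9/19 sites differ → p ≈ 0.473684, d = −0.75 ln(1 − 0.631579) = 0.748897 ≈ 0.749.
Y–Z: 6/19 sites differ → p ≈ 0.315789, d = −0.75 ln(1 − 0.421052) = 0.409907 ≈ 0.410.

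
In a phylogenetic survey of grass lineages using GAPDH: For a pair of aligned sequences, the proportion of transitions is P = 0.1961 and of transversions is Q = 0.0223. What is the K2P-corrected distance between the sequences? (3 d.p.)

0.279

Under the Kimura two-parameter model, d = −½ ln(1 − 2P − Q) − ¼ ln(1 − 2Q).
1 − 2P − Q = 0.5855, giving −½ ln(0.5855) = 0.267645.
1 − 2Q = 0.9554, giving −¼ ln(0.9554) = 0.011406.
d = 0.267645 + 0.011406 = 0.279051.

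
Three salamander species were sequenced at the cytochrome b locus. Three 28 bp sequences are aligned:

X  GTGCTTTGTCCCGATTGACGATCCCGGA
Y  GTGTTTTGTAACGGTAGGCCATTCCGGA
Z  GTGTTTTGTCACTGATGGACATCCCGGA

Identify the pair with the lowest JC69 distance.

Y and Z

X–Y: 8/28 differ, p = 0.286, d = 0.360.
X–Z: 8/28 differ, p = 0.286, d = 0.360.
Y–Z: 6/28 differ, p = 0.214, d = 0.252.
The smallest distance is between Y and Z.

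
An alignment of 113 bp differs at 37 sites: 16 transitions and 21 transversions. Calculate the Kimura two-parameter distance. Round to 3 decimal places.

P = 16/113 ≈ 0.141593 and Q = 21/113 ≈ 0.185841.
Under the Kimura two-parameter model, d = −½ ln(1 − 2P − Q) − ¼ ln(1 − 2Q).
1 − 2P − Q = 0.530973, giving −½ ln(0.530973) = 0.316522.
1 − 2Q = 0.628318, giving −¼ ln(0.628318) = 0.116177.
d = 0.316522 + 0.116177 = 0.432699.

0.433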